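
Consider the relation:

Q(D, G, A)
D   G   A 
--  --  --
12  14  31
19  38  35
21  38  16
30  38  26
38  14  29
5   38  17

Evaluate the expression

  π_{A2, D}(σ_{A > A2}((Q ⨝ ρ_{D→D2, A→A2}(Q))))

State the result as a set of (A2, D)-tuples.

{(16, 19), (16, 30), (16, 5), (17, 19), (17, 30), (26, 19), (29, 12)}

ρ[D→D2, A→A2]: schema becomes (D2, G, A2); tuples unchanged.
Joining Q and ρ_{D→D2, A→A2}(Q) on G yields {(12, 14, 31, 12, 31), (12, 14, 31, 38, 29), (19, 38, 35, 19, 35), (19, 38, 35, 21, 16), (19, 38, 35, 30, 26), (19, 38, 35, 5, 17), (21, 38, 16, 19, 35), (21, 38, 16, 21, 16), (21, 38, 16, 30, 26), (21, 38, 16, 5, 17), (30, 38, 26, 19, 35), (30, 38, 26, 21, 16), (30, 38, 26, 30, 26), (30, 38, 26, 5, 17), (38, 14, 29, 12, 31), (38, 14, 29, 38, 29), (5, 38, 17, 19, 35), (5, 38, 17, 21, 16), (5, 38, 17, 30, 26), (5, 38, 17, 5, 17)}.
Apply σ_{A > A2}; surviving tuples: {(12, 14, 31, 38, 29), (19, 38, 35, 21, 16), (19, 38, 35, 30, 26), (19, 38, 35, 5, 17), (30, 38, 26, 21, 16), (30, 38, 26, 5, 17), (5, 38, 17, 21, 16)}
Keep only column(s) A2, D: {(16, 19), (16, 30), (16, 5), (17, 19), (17, 30), (26, 19), (29, 12)}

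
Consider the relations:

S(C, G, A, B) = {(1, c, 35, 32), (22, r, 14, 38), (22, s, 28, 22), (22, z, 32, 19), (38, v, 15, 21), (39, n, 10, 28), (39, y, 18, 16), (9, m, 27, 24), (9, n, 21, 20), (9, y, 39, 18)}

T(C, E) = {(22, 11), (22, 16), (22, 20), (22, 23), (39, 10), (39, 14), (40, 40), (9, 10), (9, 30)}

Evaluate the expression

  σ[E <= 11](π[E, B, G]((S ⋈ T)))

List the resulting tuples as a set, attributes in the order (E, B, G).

Joining S and T on C yields {(22, r, 14, 38, 11), (22, r, 14, 38, 16), (22, r, 14, 38, 20), (22, r, 14, 38, 23), (22, s, 28, 22, 11), (22, s, 28, 22, 16), (22, s, 28, 22, 20), (22, s, 28, 22, 23), (22, z, 32, 19, 11), (22, z, 32, 19, 16), (22, z, 32, 19, 20), (22, z, 32, 19, 23), (39, n, 10, 28, 10), (39, n, 10, 28, 14), (39, y, 18, 16, 10), (39, y, 18, 16, 14), (9, m, 27, 24, 10), (9, m, 27, 24, 30), (9, n, 21, 20, 10), (9, n, 21, 20, 30), (9, y, 39, 18, 10), (9, y, 39, 18, 30)}.
π[E, B, G]: project onto (E, B, G) → {(10, 16, y), (10, 18, y), (10, 20, n), (10, 24, m), (10, 28, n), (11, 19, z), (11, 22, s), (11, 38, r), (14, 16, y), (14, 28, n), (16, 19, z), (16, 22, s), (16, 38, r), (20, 19, z), (20, 22, s), (20, 38, r), (23, 19, z), (23, 22, s), (23, 38, r), (30, 18, y), (30, 20, n), (30, 24, m)}
σ[E <= 11]: keep tuples satisfying E <= 11 → {(10, 16, y), (10, 18, y), (10, 20, n), (10, 24, m), (10, 28, n), (11, 19, z), (11, 22, s), (11, 38, r)}

{(10, 16, y), (10, 18, y), (10, 20, n), (10, 24, m), (10, 28, n), (11, 19, z), (11, 22, s), (11, 38, r)}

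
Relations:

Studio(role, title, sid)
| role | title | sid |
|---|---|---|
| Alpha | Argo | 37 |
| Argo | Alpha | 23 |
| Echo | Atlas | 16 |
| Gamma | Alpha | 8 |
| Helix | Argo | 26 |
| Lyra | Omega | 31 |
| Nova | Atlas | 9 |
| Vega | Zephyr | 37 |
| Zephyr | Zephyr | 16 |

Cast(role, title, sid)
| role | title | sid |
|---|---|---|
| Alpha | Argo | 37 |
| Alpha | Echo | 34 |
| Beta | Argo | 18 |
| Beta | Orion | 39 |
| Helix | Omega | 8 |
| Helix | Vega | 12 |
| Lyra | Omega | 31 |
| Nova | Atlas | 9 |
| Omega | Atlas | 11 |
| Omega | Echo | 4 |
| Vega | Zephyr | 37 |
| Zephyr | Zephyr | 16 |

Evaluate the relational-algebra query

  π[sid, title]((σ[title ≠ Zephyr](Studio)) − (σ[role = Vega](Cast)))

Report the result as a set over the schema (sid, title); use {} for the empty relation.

Selection title ≠ Zephyr: {(Alpha, Argo, 37), (Argo, Alpha, 23), (Echo, Atlas, 16), (Gamma, Alpha, 8), (Helix, Argo, 26), (Lyra, Omega, 31), (Nova, Atlas, 9)}
Selection role = Vega: {(Vega, Zephyr, 37)}
Set difference of the two operands is {(Alpha, Argo, 37), (Argo, Alpha, 23), (Echo, Atlas, 16), (Gamma, Alpha, 8), (Helix, Argo, 26), (Lyra, Omega, 31), (Nova, Atlas, 9)}.
π[sid, title]: project onto (sid, title) → {(16, Atlas), (23, Alpha), (26, Argo), (31, Omega), (37, Argo), (8, Alpha), (9, Atlas)}

{(16, Atlas), (23, Alpha), (26, Argo), (31, Omega), (37, Argo), (8, Alpha), (9, Atlas)}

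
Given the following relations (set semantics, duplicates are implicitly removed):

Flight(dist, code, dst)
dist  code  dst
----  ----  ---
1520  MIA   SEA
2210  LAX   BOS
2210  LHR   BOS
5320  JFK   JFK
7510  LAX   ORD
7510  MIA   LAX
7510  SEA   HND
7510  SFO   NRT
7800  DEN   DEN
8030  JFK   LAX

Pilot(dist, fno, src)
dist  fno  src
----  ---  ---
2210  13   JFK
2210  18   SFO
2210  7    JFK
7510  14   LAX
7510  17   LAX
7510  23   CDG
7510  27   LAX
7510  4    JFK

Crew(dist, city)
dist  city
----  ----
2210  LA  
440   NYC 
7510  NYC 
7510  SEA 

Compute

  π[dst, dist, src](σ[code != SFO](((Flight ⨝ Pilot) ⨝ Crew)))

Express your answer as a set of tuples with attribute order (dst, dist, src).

{(BOS, 2210, JFK), (BOS, 2210, SFO), (HND, 7510, CDG), (HND, 7510, JFK), (HND, 7510, LAX), (LAX, 7510, CDG), (LAX, 7510, JFK), (LAX, 7510, LAX), (ORD, 7510, CDG), (ORD, 7510, JFK), (ORD, 7510, LAX)}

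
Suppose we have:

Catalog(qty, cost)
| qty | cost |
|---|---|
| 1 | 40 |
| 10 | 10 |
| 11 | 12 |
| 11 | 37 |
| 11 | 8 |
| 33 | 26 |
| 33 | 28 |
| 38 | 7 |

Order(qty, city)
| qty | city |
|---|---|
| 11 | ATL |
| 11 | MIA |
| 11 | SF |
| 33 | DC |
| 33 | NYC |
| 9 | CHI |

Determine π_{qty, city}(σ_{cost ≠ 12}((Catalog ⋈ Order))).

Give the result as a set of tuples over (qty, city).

Joining Catalog and Order on qty yields {(11, 12, ATL), (11, 12, MIA), (11, 12, SF), (11, 37, ATL), (11, 37, MIA), (11, 37, SF), (11, 8, ATL), (11, 8, MIA), (11, 8, SF), (33, 26, DC), (33, 26, NYC), (33, 28, DC), (33, 28, NYC)}.
Filtering on cost ≠ 12 leaves {(11, 37, ATL), (11, 37, MIA), (11, 37, SF), (11, 8, ATL), (11, 8, MIA), (11, 8, SF), (33, 26, DC), (33, 26, NYC), (33, 28, DC), (33, 28, NYC)}.
Keep only column(s) qty, city (5 duplicate(s) eliminated): {(11, ATL), (11, MIA), (11, SF), (33, DC), (33, NYC)}

{(11, ATL), (11, MIA), (11, SF), (33, DC), (33, NYC)}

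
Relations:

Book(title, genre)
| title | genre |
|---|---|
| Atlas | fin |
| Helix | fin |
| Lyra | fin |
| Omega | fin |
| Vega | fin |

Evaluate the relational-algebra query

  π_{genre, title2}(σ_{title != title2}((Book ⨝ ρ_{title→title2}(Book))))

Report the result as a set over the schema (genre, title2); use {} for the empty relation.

ρ[title→title2]: schema becomes (title2, genre); tuples unchanged.
Joining Book and ρ_{title→title2}(Book) on genre yields {(Atlas, fin, Atlas), (Atlas, fin, Helix), (Atlas, fin, Lyra), (Atlas, fin, Omega), (Atlas, fin, Vega), (Helix, fin, Atlas), (Helix, fin, Helix), (Helix, fin, Lyra), (Helix, fin, Omega), (Helix, fin, Vega), (Lyra, fin, Atlas), (Lyra, fin, Helix), (Lyra, fin, Lyra), (Lyra, fin, Omega), (Lyra, fin, Vega), (Omega, fin, Atlas), (Omega, fin, Helix), (Omega, fin, Lyra), (Omega, fin, Omega), (Omega, fin, Vega), (Vega, fin, Atlas), (Vega, fin, Helix), (Vega, fin, Lyra), (Vega, fin, Omega), (Vega, fin, Vega)}.
Selection title != title2: {(Atlas, fin, Helix), (Atlas, fin, Lyra), (Atlas, fin, Omega), (Atlas, fin, Vega), (Helix, fin, Atlas), (Helix, fin, Lyra), (Helix, fin, Omega), (Helix, fin, Vega), (Lyra, fin, Atlas), (Lyra, fin, Helix), (Lyra, fin, Omega), (Lyra, fin, Vega), (Omega, fin, Atlas), (Omega, fin, Helix), (Omega, fin, Lyra), (Omega, fin, Vega), (Vega, fin, Atlas), (Vega, fin, Helix), (Vega, fin, Lyra), (Vega, fin, Omega)}
π[genre, title2]: project onto (genre, title2) (15 duplicate(s) eliminated) → {(fin, Atlas), (fin, Helix), (fin, Lyra), (fin, Omega), (fin, Vega)}

{(fin, Atlas), (fin, Helix), (fin, Lyra), (fin, Omega), (fin, Vega)}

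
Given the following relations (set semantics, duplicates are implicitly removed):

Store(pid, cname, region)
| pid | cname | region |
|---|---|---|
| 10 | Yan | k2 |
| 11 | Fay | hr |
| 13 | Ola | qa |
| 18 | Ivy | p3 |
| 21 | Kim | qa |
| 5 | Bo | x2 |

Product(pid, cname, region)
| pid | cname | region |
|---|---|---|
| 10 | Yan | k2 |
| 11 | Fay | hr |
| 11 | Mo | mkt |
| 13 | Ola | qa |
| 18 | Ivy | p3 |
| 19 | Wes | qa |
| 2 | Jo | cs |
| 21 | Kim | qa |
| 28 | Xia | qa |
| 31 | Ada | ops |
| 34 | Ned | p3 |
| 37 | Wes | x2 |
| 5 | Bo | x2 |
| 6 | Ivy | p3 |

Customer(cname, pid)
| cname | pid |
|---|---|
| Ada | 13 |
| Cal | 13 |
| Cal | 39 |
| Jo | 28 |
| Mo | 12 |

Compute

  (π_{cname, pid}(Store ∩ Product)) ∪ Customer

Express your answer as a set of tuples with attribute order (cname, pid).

Set intersection of the two operands is {(10, Yan, k2), (11, Fay, hr), (13, Ola, qa), (18, Ivy, p3), (21, Kim, qa), (5, Bo, x2)}.
Keep only column(s) cname, pid: {(Bo, 5), (Fay, 11), (Ivy, 18), (Kim, 21), (Ola, 13), (Yan, 10)}
Set union of the two operands is {(Ada, 13), (Bo, 5), (Cal, 13), (Cal, 39), (Fay, 11), (Ivy, 18), (Jo, 28), (Kim, 21), (Mo, 12), (Ola, 13), (Yan, 10)}.

{(Ada, 13), (Bo, 5), (Cal, 13), (Cal, 39), (Fay, 11), (Ivy, 18), (Jo, 28), (Kim, 21), (Mo, 12), (Ola, 13), (Yan, 10)}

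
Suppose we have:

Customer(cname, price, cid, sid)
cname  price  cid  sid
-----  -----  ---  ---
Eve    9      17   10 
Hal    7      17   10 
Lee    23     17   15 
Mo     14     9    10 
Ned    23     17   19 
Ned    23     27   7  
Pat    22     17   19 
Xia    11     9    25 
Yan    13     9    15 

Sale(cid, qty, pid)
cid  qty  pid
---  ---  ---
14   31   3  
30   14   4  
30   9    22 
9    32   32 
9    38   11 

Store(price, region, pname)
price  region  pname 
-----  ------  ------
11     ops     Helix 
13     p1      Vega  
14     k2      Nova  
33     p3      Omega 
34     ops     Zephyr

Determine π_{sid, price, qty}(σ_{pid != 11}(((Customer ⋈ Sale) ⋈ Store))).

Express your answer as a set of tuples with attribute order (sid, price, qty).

Customer ⋈ Sale (natural join on cid): {(Mo, 14, 9, 10, 32, 32), (Mo, 14, 9, 10, 38, 11), (Xia, 11, 9, 25, 32, 32), (Xia, 11, 9, 25, 38, 11), (Yan, 13, 9, 15, 32, 32), (Yan, 13, 9, 15, 38, 11)}
(Customer ⋈ Sale) ⋈ Store (natural join on price): {(Mo, 14, 9, 10, 32, 32, k2, Nova), (Mo, 14, 9, 10, 38, 11, k2, Nova), (Xia, 11, 9, 25, 32, 32, ops, Helix), (Xia, 11, 9, 25, 38, 11, ops, Helix), (Yan, 13, 9, 15, 32, 32, p1, Vega), (Yan, 13, 9, 15, 38, 11, p1, Vega)}
σ[pid != 11]: keep tuples satisfying pid != 11 → {(Mo, 14, 9, 10, 32, 32, k2, Nova), (Xia, 11, 9, 25, 32, 32, ops, Helix), (Yan, 13, 9, 15, 32, 32, p1, Vega)}
Projecting to sid, price, qty: {(10, 14, 32), (15, 13, 32), (25, 11, 32)}

{(10, 14, 32), (15, 13, 32), (25, 11, 32)}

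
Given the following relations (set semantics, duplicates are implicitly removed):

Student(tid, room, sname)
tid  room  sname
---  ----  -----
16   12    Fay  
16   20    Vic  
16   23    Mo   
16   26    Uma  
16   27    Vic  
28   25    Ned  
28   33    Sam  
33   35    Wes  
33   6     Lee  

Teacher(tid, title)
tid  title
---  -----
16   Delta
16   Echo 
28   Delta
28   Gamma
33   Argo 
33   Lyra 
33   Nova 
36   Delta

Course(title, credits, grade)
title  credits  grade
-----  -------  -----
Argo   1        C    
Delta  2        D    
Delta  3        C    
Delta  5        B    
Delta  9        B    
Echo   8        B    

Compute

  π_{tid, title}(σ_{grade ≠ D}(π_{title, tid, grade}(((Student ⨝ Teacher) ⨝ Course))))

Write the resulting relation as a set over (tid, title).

Student ⋈ Teacher (natural join on tid): {(16, 12, Fay, Delta), (16, 12, Fay, Echo), (16, 20, Vic, Delta), (16, 20, Vic, Echo), (16, 23, Mo, Delta), (16, 23, Mo, Echo), (16, 26, Uma, Delta), (16, 26, Uma, Echo), (16, 27, Vic, Delta), (16, 27, Vic, Echo), (28, 25, Ned, Delta), (28, 25, Ned, Gamma), (28, 33, Sam, Delta), (28, 33, Sam, Gamma), (33, 35, Wes, Argo), (33, 35, Wes, Lyra), (33, 35, Wes, Nova), (33, 6, Lee, Argo), (33, 6, Lee, Lyra), (33, 6, Lee, Nova)}
(Student ⨝ Teacher) ⋈ Course (natural join on title): {(16, 12, Fay, Delta, 2, D), (16, 12, Fay, Delta, 3, C), (16, 12, Fay, Delta, 5, B), (16, 12, Fay, Delta, 9, B), (16, 12, Fay, Echo, 8, B), (16, 20, Vic, Delta, 2, D), (16, 20, Vic, Delta, 3, C), (16, 20, Vic, Delta, 5, B), (16, 20, Vic, Delta, 9, B), (16, 20, Vic, Echo, 8, B), (16, 23, Mo, Delta, 2, D), (16, 23, Mo, Delta, 3, C), (16, 23, Mo, Delta, 5, B), (16, 23, Mo, Delta, 9, B), (16, 23, Mo, Echo, 8, B), (16, 26, Uma, Delta, 2, D), (16, 26, Uma, Delta, 3, C), (16, 26, Uma, Delta, 5, B), (16, 26, Uma, Delta, 9, B), (16, 26, Uma, Echo, 8, B), (16, 27, Vic, Delta, 2, D), (16, 27, Vic, Delta, 3, C), (16, 27, Vic, Delta, 5, B), (16, 27, Vic, Delta, 9, B), (16, 27, Vic, Echo, 8, B), (28, 25, Ned, Delta, 2, D), (28, 25, Ned, Delta, 3, C), (28, 25, Ned, Delta, 5, B), (28, 25, Ned, Delta, 9, B), (28, 33, Sam, Delta, 2, D), (28, 33, Sam, Delta, 3, C), (28, 33, Sam, Delta, 5, B), (28, 33, Sam, Delta, 9, B), (33, 35, Wes, Argo, 1, C), (33, 6, Lee, Argo, 1, C)}
Keep only column(s) title, tid, grade (27 duplicate(s) eliminated): {(Argo, 33, C), (Delta, 16, B), (Delta, 16, C), (Delta, 16, D), (Delta, 28, B), (Delta, 28, C), (Delta, 28, D), (Echo, 16, B)}
σ[grade ≠ D]: keep tuples satisfying grade ≠ D → {(Argo, 33, C), (Delta, 16, B), (Delta, 16, C), (Delta, 28, B), (Delta, 28, C), (Echo, 16, B)}
Keep only column(s) tid, title (2 duplicate(s) eliminated): {(16, Delta), (16, Echo), (28, Delta), (33, Argo)}

{(16, Delta), (16, Echo), (28, Delta), (33, Argo)}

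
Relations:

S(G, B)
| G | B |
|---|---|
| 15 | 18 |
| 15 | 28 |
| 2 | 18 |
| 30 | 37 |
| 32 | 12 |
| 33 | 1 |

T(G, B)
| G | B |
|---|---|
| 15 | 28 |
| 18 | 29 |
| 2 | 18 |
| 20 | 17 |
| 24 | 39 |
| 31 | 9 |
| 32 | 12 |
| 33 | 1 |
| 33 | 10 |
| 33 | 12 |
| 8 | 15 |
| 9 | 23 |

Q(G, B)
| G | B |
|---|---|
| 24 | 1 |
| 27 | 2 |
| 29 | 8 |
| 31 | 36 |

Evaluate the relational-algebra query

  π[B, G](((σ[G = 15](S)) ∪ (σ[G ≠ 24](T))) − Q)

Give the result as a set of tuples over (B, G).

{(1, 33), (10, 33), (12, 32), (12, 33), (15, 8), (17, 20), (18, 15), (18, 2), (23, 9), (28, 15), (29, 18), (9, 31)}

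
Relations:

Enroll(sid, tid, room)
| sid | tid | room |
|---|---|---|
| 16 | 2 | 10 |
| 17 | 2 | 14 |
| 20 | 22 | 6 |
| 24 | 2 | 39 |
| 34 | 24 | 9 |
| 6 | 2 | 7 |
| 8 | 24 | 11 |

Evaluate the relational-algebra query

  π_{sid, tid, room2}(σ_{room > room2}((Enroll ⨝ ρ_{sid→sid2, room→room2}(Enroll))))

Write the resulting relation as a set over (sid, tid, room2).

ρ[sid→sid2, room→room2]: schema becomes (sid2, tid, room2); tuples unchanged.
Enroll ⋈ ρ_{sid→sid2, room→room2}(Enroll) (natural join on tid): {(16, 2, 10, 16, 10), (16, 2, 10, 17, 14), (16, 2, 10, 24, 39), (16, 2, 10, 6, 7), (17, 2, 14, 16, 10), (17, 2, 14, 17, 14), (17, 2, 14, 24, 39), (17, 2, 14, 6, 7), (20, 22, 6, 20, 6), (24, 2, 39, 16, 10), (24, 2, 39, 17, 14), (24, 2, 39, 24, 39), (24, 2, 39, 6, 7), (34, 24, 9, 34, 9), (34, 24, 9, 8, 11), (6, 2, 7, 16, 10), (6, 2, 7, 17, 14), (6, 2, 7, 24, 39), (6, 2, 7, 6, 7), (8, 24, 11, 34, 9), (8, 24, 11, 8, 11)}
σ[room > room2]: keep tuples satisfying room > room2 → {(16, 2, 10, 6, 7), (17, 2, 14, 16, 10), (17, 2, 14, 6, 7), (24, 2, 39, 16, 10), (24, 2, 39, 17, 14), (24, 2, 39, 6, 7), (8, 24, 11, 34, 9)}
π[sid, tid, room2]: project onto (sid, tid, room2) → {(16, 2, 7), (17, 2, 10), (17, 2, 7), (24, 2, 10), (24, 2, 14), (24, 2, 7), (8, 24, 9)}

{(16, 2, 7), (17, 2, 10), (17, 2, 7), (24, 2, 10), (24, 2, 14), (24, 2, 7), (8, 24, 9)}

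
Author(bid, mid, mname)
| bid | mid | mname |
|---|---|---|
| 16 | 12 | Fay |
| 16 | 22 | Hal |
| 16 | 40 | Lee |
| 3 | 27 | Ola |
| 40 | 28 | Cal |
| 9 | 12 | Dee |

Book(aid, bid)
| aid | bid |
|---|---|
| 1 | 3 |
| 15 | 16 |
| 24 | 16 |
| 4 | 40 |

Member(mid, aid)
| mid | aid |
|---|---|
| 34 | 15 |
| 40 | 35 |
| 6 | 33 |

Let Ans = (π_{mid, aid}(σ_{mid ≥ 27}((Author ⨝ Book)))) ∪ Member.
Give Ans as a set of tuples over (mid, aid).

Natural join on bid: {(16, 12, Fay, 15), (16, 12, Fay, 24), (16, 22, Hal, 15), (16, 22, Hal, 24), (16, 40, Lee, 15), (16, 40, Lee, 24), (3, 27, Ola, 1), (40, 28, Cal, 4)}
σ[mid ≥ 27]: keep tuples satisfying mid ≥ 27 → {(16, 40, Lee, 15), (16, 40, Lee, 24), (3, 27, Ola, 1), (40, 28, Cal, 4)}
Keep only column(s) mid, aid: {(27, 1), (28, 4), (40, 15), (40, 24)}
Set union of the two operands is {(27, 1), (28, 4), (34, 15), (40, 15), (40, 24), (40, 35), (6, 33)}.

{(27, 1), (28, 4), (34, 15), (40, 15), (40, 24), (40, 35), (6, 33)}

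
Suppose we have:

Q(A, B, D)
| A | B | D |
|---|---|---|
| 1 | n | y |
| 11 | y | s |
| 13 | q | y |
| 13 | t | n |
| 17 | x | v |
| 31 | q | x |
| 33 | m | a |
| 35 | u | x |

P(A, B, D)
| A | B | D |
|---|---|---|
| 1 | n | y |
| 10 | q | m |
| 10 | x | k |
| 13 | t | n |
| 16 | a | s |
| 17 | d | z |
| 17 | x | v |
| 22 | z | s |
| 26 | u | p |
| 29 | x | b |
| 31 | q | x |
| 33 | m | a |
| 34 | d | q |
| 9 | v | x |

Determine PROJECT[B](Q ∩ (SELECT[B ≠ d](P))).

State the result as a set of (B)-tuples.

Filtering on B ≠ d leaves {(1, n, y), (10, q, m), (10, x, k), (13, t, n), (16, a, s), (17, x, v), (22, z, s), (26, u, p), (29, x, b), (31, q, x), (33, m, a), (9, v, x)}.
Intersection: {(1, n, y), (11, y, s), (13, q, y), (13, t, n), (17, x, v), (31, q, x), (33, m, a), (35, u, x)} with {(1, n, y), (10, q, m), (10, x, k), (13, t, n), (16, a, s), (17, x, v), (22, z, s), (26, u, p), (29, x, b), (31, q, x), (33, m, a), (9, v, x)} → {(1, n, y), (13, t, n), (17, x, v), (31, q, x), (33, m, a)}
Keep only column(s) B: {m, n, q, t, x}

{m, n, q, t, x}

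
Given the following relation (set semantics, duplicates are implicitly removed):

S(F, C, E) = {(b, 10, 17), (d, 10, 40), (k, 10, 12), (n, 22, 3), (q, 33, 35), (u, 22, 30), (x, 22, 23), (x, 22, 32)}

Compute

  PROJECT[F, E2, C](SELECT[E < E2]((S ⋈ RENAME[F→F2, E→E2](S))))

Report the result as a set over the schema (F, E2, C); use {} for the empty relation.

ρ[F→F2, E→E2]: schema becomes (F2, C, E2); tuples unchanged.
S ⋈ RENAME[F→F2, E→E2](S) (natural join on C): {(b, 10, 17, b, 17), (b, 10, 17, d, 40), (b, 10, 17, k, 12), (d, 10, 40, b, 17), (d, 10, 40, d, 40), (d, 10, 40, k, 12), (k, 10, 12, b, 17), (k, 10, 12, d, 40), (k, 10, 12, k, 12), (n, 22, 3, n, 3), (n, 22, 3, u, 30), (n, 22, 3, x, 23), (n, 22, 3, x, 32), (q, 33, 35, q, 35), (u, 22, 30, n, 3), (u, 22, 30, u, 30), (u, 22, 30, x, 23), (u, 22, 30, x, 32), (x, 22, 23, n, 3), (x, 22, 23, u, 30), (x, 22, 23, x, 23), (x, 22, 23, x, 32), (x, 22, 32, n, 3), (x, 22, 32, u, 30), (x, 22, 32, x, 23), (x, 22, 32, x, 32)}
Filtering on E < E2 leaves {(b, 10, 17, d, 40), (k, 10, 12, b, 17), (k, 10, 12, d, 40), (n, 22, 3, u, 30), (n, 22, 3, x, 23), (n, 22, 3, x, 32), (u, 22, 30, x, 32), (x, 22, 23, u, 30), (x, 22, 23, x, 32)}.
Keep only column(s) F, E2, C: {(b, 40, 10), (k, 17, 10), (k, 40, 10), (n, 23, 22), (n, 30, 22), (n, 32, 22), (u, 32, 22), (x, 30, 22), (x, 32, 22)}

{(b, 40, 10), (k, 17, 10), (k, 40, 10), (n, 23, 22), (n, 30, 22), (n, 32, 22), (u, 32, 22), (x, 30, 22), (x, 32, 22)}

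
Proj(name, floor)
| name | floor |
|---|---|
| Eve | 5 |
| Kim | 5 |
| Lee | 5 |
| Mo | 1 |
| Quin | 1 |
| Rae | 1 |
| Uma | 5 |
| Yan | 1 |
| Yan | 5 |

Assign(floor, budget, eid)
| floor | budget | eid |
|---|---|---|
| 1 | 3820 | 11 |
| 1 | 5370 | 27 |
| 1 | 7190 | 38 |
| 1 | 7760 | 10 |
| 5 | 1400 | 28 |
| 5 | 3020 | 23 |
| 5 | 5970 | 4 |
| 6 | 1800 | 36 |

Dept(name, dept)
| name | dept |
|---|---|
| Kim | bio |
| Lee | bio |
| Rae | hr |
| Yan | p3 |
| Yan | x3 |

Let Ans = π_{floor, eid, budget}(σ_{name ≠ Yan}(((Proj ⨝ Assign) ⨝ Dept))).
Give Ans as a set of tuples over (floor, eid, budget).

Proj ⋈ Assign (natural join on floor): {(Eve, 5, 1400, 28), (Eve, 5, 3020, 23), (Eve, 5, 5970, 4), (Kim, 5, 1400, 28), (Kim, 5, 3020, 23), (Kim, 5, 5970, 4), (Lee, 5, 1400, 28), (Lee, 5, 3020, 23), (Lee, 5, 5970, 4), (Mo, 1, 3820, 11), (Mo, 1, 5370, 27), (Mo, 1, 7190, 38), (Mo, 1, 7760, 10), (Quin, 1, 3820, 11), (Quin, 1, 5370, 27), (Quin, 1, 7190, 38), (Quin, 1, 7760, 10), (Rae, 1, 3820, 11), (Rae, 1, 5370, 27), (Rae, 1, 7190, 38), (Rae, 1, 7760, 10), (Uma, 5, 1400, 28), (Uma, 5, 3020, 23), (Uma, 5, 5970, 4), (Yan, 1, 3820, 11), (Yan, 1, 5370, 27), (Yan, 1, 7190, 38), (Yan, 1, 7760, 10), (Yan, 5, 1400, 28), (Yan, 5, 3020, 23), (Yan, 5, 5970, 4)}
(Proj ⨝ Assign) ⋈ Dept (natural join on name): {(Kim, 5, 1400, 28, bio), (Kim, 5, 3020, 23, bio), (Kim, 5, 5970, 4, bio), (Lee, 5, 1400, 28, bio), (Lee, 5, 3020, 23, bio), (Lee, 5, 5970, 4, bio), (Rae, 1, 3820, 11, hr), (Rae, 1, 5370, 27, hr), (Rae, 1, 7190, 38, hr), (Rae, 1, 7760, 10, hr), (Yan, 1, 3820, 11, p3), (Yan, 1, 3820, 11, x3), (Yan, 1, 5370, 27, p3), (Yan, 1, 5370, 27, x3), (Yan, 1, 7190, 38, p3), (Yan, 1, 7190, 38, x3), (Yan, 1, 7760, 10, p3), (Yan, 1, 7760, 10, x3), (Yan, 5, 1400, 28, p3), (Yan, 5, 1400, 28, x3), (Yan, 5, 3020, 23, p3), (Yan, 5, 3020, 23, x3), (Yan, 5, 5970, 4, p3), (Yan, 5, 5970, 4, x3)}
Filtering on name ≠ Yan leaves {(Kim, 5, 1400, 28, bio), (Kim, 5, 3020, 23, bio), (Kim, 5, 5970, 4, bio), (Lee, 5, 1400, 28, bio), (Lee, 5, 3020, 23, bio), (Lee, 5, 5970, 4, bio), (Rae, 1, 3820, 11, hr), (Rae, 1, 5370, 27, hr), (Rae, 1, 7190, 38, hr), (Rae, 1, 7760, 10, hr)}.
π[floor, eid, budget]: project onto (floor, eid, budget) (3 duplicate(s) eliminated) → {(1, 10, 7760), (1, 11, 3820), (1, 27, 5370), (1, 38, 7190), (5, 23, 3020), (5, 28, 1400), (5, 4, 5970)}

{(1, 10, 7760), (1, 11, 3820), (1, 27, 5370), (1, 38, 7190), (5, 23, 3020), (5, 28, 1400), (5, 4, 5970)}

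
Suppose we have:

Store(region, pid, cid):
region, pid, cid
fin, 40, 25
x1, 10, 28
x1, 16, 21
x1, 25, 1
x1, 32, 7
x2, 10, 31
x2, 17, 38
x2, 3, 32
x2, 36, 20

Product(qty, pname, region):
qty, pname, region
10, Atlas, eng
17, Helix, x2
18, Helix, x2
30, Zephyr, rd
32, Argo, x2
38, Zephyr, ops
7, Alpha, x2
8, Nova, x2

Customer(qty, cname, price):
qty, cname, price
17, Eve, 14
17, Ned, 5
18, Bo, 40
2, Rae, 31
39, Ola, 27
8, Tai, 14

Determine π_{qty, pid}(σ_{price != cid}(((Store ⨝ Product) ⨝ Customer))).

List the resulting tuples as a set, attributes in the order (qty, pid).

Store ⋈ Product (natural join on region): {(x2, 10, 31, 17, Helix), (x2, 10, 31, 18, Helix), (x2, 10, 31, 32, Argo), (x2, 10, 31, 7, Alpha), (x2, 10, 31, 8, Nova), (x2, 17, 38, 17, Helix), (x2, 17, 38, 18, Helix), (x2, 17, 38, 32, Argo), (x2, 17, 38, 7, Alpha), (x2, 17, 38, 8, Nova), (x2, 3, 32, 17, Helix), (x2, 3, 32, 18, Helix), (x2, 3, 32, 32, Argo), (x2, 3, 32, 7, Alpha), (x2, 3, 32, 8, Nova), (x2, 36, 20, 17, Helix), (x2, 36, 20, 18, Helix), (x2, 36, 20, 32, Argo), (x2, 36, 20, 7, Alpha), (x2, 36, 20, 8, Nova)}
(Store ⨝ Product) ⋈ Customer (natural join on qty): {(x2, 10, 31, 17, Helix, Eve, 14), (x2, 10, 31, 17, Helix, Ned, 5), (x2, 10, 31, 18, Helix, Bo, 40), (x2, 10, 31, 8, Nova, Tai, 14), (x2, 17, 38, 17, Helix, Eve, 14), (x2, 17, 38, 17, Helix, Ned, 5), (x2, 17, 38, 18, Helix, Bo, 40), (x2, 17, 38, 8, Nova, Tai, 14), (x2, 3, 32, 17, Helix, Eve, 14), (x2, 3, 32, 17, Helix, Ned, 5), (x2, 3, 32, 18, Helix, Bo, 40), (x2, 3, 32, 8, Nova, Tai, 14), (x2, 36, 20, 17, Helix, Eve, 14), (x2, 36, 20, 17, Helix, Ned, 5), (x2, 36, 20, 18, Helix, Bo, 40), (x2, 36, 20, 8, Nova, Tai, 14)}
Selection price != cid: {(x2, 10, 31, 17, Helix, Eve, 14), (x2, 10, 31, 17, Helix, Ned, 5), (x2, 10, 31, 18, Helix, Bo, 40), (x2, 10, 31, 8, Nova, Tai, 14), (x2, 17, 38, 17, Helix, Eve, 14), (x2, 17, 38, 17, Helix, Ned, 5), (x2, 17, 38, 18, Helix, Bo, 40), (x2, 17, 38, 8, Nova, Tai, 14), (x2, 3, 32, 17, Helix, Eve, 14), (x2, 3, 32, 17, Helix, Ned, 5), (x2, 3, 32, 18, Helix, Bo, 40), (x2, 3, 32, 8, Nova, Tai, 14), (x2, 36, 20, 17, Helix, Eve, 14), (x2, 36, 20, 17, Helix, Ned, 5), (x2, 36, 20, 18, Helix, Bo, 40), (x2, 36, 20, 8, Nova, Tai, 14)}
π[qty, pid]: project onto (qty, pid) (4 duplicate(s) eliminated) → {(17, 10), (17, 17), (17, 3), (17, 36), (18, 10), (18, 17), (18, 3), (18, 36), (8, 10), (8, 17), (8, 3), (8, 36)}

{(17, 10), (17, 17), (17, 3), (17, 36), (18, 10), (18, 17), (18, 3), (18, 36), (8, 10), (8, 17), (8, 3), (8, 36)}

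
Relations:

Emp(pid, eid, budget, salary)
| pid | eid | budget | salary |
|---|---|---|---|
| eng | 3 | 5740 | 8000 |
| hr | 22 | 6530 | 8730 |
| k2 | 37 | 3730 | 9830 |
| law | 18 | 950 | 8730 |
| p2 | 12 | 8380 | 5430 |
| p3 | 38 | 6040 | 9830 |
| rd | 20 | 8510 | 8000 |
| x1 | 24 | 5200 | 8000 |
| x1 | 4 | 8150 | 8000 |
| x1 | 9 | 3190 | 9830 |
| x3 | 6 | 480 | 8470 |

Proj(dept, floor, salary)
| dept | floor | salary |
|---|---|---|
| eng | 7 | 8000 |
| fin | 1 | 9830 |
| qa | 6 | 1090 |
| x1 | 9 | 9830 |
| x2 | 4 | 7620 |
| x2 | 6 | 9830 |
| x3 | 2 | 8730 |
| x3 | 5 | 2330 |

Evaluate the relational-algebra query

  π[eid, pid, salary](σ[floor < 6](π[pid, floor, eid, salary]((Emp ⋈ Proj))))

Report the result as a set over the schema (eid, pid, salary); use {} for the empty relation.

{(18, law, 8730), (22, hr, 8730), (37, k2, 9830), (38, p3, 9830), (9, x1, 9830)}

Emp ⋈ Proj (natural join on salary): {(eng, 3, 5740, 8000, eng, 7), (hr, 22, 6530, 8730, x3, 2), (k2, 37, 3730, 9830, fin, 1), (k2, 37, 3730, 9830, x1, 9), (k2, 37, 3730, 9830, x2, 6), (law, 18, 950, 8730, x3, 2), (p3, 38, 6040, 9830, fin, 1), (p3, 38, 6040, 9830, x1, 9), (p3, 38, 6040, 9830, x2, 6), (rd, 20, 8510, 8000, eng, 7), (x1, 24, 5200, 8000, eng, 7), (x1, 4, 8150, 8000, eng, 7), (x1, 9, 3190, 9830, fin, 1), (x1, 9, 3190, 9830, x1, 9), (x1, 9, 3190, 9830, x2, 6)}
Projecting to pid, floor, eid, salary: {(eng, 7, 3, 8000), (hr, 2, 22, 8730), (k2, 1, 37, 9830), (k2, 6, 37, 9830), (k2, 9, 37, 9830), (law, 2, 18, 8730), (p3, 1, 38, 9830), (p3, 6, 38, 9830), (p3, 9, 38, 9830), (rd, 7, 20, 8000), (x1, 1, 9, 9830), (x1, 6, 9, 9830), (x1, 7, 24, 8000), (x1, 7, 4, 8000), (x1, 9, 9, 9830)}
σ[floor < 6]: keep tuples satisfying floor < 6 → {(hr, 2, 22, 8730), (k2, 1, 37, 9830), (law, 2, 18, 8730), (p3, 1, 38, 9830), (x1, 1, 9, 9830)}
Projecting to eid, pid, salary: {(18, law, 8730), (22, hr, 8730), (37, k2, 9830), (38, p3, 9830), (9, x1, 9830)}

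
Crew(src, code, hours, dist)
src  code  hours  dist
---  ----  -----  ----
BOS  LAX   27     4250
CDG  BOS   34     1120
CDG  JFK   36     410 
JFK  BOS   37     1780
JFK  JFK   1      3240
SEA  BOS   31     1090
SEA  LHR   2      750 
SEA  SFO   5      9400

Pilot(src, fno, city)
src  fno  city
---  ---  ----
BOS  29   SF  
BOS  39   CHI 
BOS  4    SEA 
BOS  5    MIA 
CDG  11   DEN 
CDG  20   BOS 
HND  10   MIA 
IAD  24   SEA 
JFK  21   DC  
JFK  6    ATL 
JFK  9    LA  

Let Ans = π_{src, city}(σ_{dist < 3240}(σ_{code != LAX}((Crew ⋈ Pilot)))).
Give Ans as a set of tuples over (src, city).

Natural join on src: {(BOS, LAX, 27, 4250, 29, SF), (BOS, LAX, 27, 4250, 39, CHI), (BOS, LAX, 27, 4250, 4, SEA), (BOS, LAX, 27, 4250, 5, MIA), (CDG, BOS, 34, 1120, 11, DEN), (CDG, BOS, 34, 1120, 20, BOS), (CDG, JFK, 36, 410, 11, DEN), (CDG, JFK, 36, 410, 20, BOS), (JFK, BOS, 37, 1780, 21, DC), (JFK, BOS, 37, 1780, 6, ATL), (JFK, BOS, 37, 1780, 9, LA), (JFK, JFK, 1, 3240, 21, DC), (JFK, JFK, 1, 3240, 6, ATL), (JFK, JFK, 1, 3240, 9, LA)}
σ[code != LAX]: keep tuples satisfying code != LAX → {(CDG, BOS, 34, 1120, 11, DEN), (CDG, BOS, 34, 1120, 20, BOS), (CDG, JFK, 36, 410, 11, DEN), (CDG, JFK, 36, 410, 20, BOS), (JFK, BOS, 37, 1780, 21, DC), (JFK, BOS, 37, 1780, 6, ATL), (JFK, BOS, 37, 1780, 9, LA), (JFK, JFK, 1, 3240, 21, DC), (JFK, JFK, 1, 3240, 6, ATL), (JFK, JFK, 1, 3240, 9, LA)}
σ[dist < 3240]: keep tuples satisfying dist < 3240 → {(CDG, BOS, 34, 1120, 11, DEN), (CDG, BOS, 34, 1120, 20, BOS), (CDG, JFK, 36, 410, 11, DEN), (CDG, JFK, 36, 410, 20, BOS), (JFK, BOS, 37, 1780, 21, DC), (JFK, BOS, 37, 1780, 6, ATL), (JFK, BOS, 37, 1780, 9, LA)}
Projecting to src, city (2 duplicate(s) eliminated): {(CDG, BOS), (CDG, DEN), (JFK, ATL), (JFK, DC), (JFK, LA)}

{(CDG, BOS), (CDG, DEN), (JFK, ATL), (JFK, DC), (JFK, LA)}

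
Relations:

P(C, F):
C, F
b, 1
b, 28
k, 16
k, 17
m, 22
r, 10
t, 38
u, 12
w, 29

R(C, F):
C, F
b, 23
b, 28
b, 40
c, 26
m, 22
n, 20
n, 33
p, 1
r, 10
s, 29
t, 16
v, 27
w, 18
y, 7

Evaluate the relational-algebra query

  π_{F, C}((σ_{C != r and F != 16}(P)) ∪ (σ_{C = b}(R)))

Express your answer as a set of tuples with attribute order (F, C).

{(1, b), (12, u), (17, k), (22, m), (23, b), (28, b), (29, w), (38, t), (40, b)}

Apply σ_{C != r and F != 16}; surviving tuples: {(b, 1), (b, 28), (k, 17), (m, 22), (t, 38), (u, 12), (w, 29)}
Apply σ_{C = b}; surviving tuples: {(b, 23), (b, 28), (b, 40)}
Set union of the two operands is {(b, 1), (b, 23), (b, 28), (b, 40), (k, 17), (m, 22), (t, 38), (u, 12), (w, 29)}.
Keep only column(s) F, C: {(1, b), (12, u), (17, k), (22, m), (23, b), (28, b), (29, w), (38, t), (40, b)}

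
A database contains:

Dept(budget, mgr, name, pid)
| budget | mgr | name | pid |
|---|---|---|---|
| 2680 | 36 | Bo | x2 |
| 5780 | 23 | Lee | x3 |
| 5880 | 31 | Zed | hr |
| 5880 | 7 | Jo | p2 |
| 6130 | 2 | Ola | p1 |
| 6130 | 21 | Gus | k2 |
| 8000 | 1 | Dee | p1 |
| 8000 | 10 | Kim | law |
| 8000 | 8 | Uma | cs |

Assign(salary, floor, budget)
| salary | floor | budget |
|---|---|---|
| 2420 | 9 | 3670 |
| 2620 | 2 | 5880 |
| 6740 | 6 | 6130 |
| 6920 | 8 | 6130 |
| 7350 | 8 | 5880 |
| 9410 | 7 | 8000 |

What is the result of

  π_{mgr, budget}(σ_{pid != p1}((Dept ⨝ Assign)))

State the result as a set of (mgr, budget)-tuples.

Natural join on budget: {(5880, 31, Zed, hr, 2620, 2), (5880, 31, Zed, hr, 7350, 8), (5880, 7, Jo, p2, 2620, 2), (5880, 7, Jo, p2, 7350, 8), (6130, 2, Ola, p1, 6740, 6), (6130, 2, Ola, p1, 6920, 8), (6130, 21, Gus, k2, 6740, 6), (6130, 21, Gus, k2, 6920, 8), (8000, 1, Dee, p1, 9410, 7), (8000, 10, Kim, law, 9410, 7), (8000, 8, Uma, cs, 9410, 7)}
σ[pid != p1]: keep tuples satisfying pid != p1 → {(5880, 31, Zed, hr, 2620, 2), (5880, 31, Zed, hr, 7350, 8), (5880, 7, Jo, p2, 2620, 2), (5880, 7, Jo, p2, 7350, 8), (6130, 21, Gus, k2, 6740, 6), (6130, 21, Gus, k2, 6920, 8), (8000, 10, Kim, law, 9410, 7), (8000, 8, Uma, cs, 9410, 7)}
π[mgr, budget]: project onto (mgr, budget) (3 duplicate(s) eliminated) → {(10, 8000), (21, 6130), (31, 5880), (7, 5880), (8, 8000)}

{(10, 8000), (21, 6130), (31, 5880), (7, 5880), (8, 8000)}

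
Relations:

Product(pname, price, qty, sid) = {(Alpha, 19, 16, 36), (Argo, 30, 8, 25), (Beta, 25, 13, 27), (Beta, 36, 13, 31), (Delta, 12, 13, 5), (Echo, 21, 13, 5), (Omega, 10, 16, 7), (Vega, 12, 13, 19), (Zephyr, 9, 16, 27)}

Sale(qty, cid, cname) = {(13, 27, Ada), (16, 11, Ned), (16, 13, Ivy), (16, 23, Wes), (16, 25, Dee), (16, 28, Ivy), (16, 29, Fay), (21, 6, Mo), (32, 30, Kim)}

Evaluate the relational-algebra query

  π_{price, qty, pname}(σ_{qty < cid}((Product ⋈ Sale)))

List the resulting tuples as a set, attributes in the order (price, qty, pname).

Joining Product and Sale on qty yields {(Alpha, 19, 16, 36, 11, Ned), (Alpha, 19, 16, 36, 13, Ivy), (Alpha, 19, 16, 36, 23, Wes), (Alpha, 19, 16, 36, 25, Dee), (Alpha, 19, 16, 36, 28, Ivy), (Alpha, 19, 16, 36, 29, Fay), (Beta, 25, 13, 27, 27, Ada), (Beta, 36, 13, 31, 27, Ada), (Delta, 12, 13, 5, 27, Ada), (Echo, 21, 13, 5, 27, Ada), (Omega, 10, 16, 7, 11, Ned), (Omega, 10, 16, 7, 13, Ivy), (Omega, 10, 16, 7, 23, Wes), (Omega, 10, 16, 7, 25, Dee), (Omega, 10, 16, 7, 28, Ivy), (Omega, 10, 16, 7, 29, Fay), (Vega, 12, 13, 19, 27, Ada), (Zephyr, 9, 16, 27, 11, Ned), (Zephyr, 9, 16, 27, 13, Ivy), (Zephyr, 9, 16, 27, 23, Wes), (Zephyr, 9, 16, 27, 25, Dee), (Zephyr, 9, 16, 27, 28, Ivy), (Zephyr, 9, 16, 27, 29, Fay)}.
Filtering on qty < cid leaves {(Alpha, 19, 16, 36, 23, Wes), (Alpha, 19, 16, 36, 25, Dee), (Alpha, 19, 16, 36, 28, Ivy), (Alpha, 19, 16, 36, 29, Fay), (Beta, 25, 13, 27, 27, Ada), (Beta, 36, 13, 31, 27, Ada), (Delta, 12, 13, 5, 27, Ada), (Echo, 21, 13, 5, 27, Ada), (Omega, 10, 16, 7, 23, Wes), (Omega, 10, 16, 7, 25, Dee), (Omega, 10, 16, 7, 28, Ivy), (Omega, 10, 16, 7, 29, Fay), (Vega, 12, 13, 19, 27, Ada), (Zephyr, 9, 16, 27, 23, Wes), (Zephyr, 9, 16, 27, 25, Dee), (Zephyr, 9, 16, 27, 28, Ivy), (Zephyr, 9, 16, 27, 29, Fay)}.
π_{price, qty, pname} gives {(10, 16, Omega), (12, 13, Delta), (12, 13, Vega), (19, 16, Alpha), (21, 13, Echo), (25, 13, Beta), (36, 13, Beta), (9, 16, Zephyr)} (9 duplicate(s) eliminated).

{(10, 16, Omega), (12, 13, Delta), (12, 13, Vega), (19, 16, Alpha), (21, 13, Echo), (25, 13, Beta), (36, 13, Beta), (9, 16, Zephyr)}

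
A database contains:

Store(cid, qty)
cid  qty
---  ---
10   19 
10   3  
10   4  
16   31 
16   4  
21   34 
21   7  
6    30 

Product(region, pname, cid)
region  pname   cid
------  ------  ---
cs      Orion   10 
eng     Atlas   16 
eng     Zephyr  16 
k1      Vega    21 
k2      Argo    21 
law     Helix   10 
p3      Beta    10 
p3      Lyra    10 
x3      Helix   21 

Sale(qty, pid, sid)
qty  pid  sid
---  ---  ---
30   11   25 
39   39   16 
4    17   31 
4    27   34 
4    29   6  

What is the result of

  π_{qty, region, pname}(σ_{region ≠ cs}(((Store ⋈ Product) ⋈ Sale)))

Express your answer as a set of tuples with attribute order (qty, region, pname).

Natural join on cid: {(10, 19, cs, Orion), (10, 19, law, Helix), (10, 19, p3, Beta), (10, 19, p3, Lyra), (10, 3, cs, Orion), (10, 3, law, Helix), (10, 3, p3, Beta), (10, 3, p3, Lyra), (10, 4, cs, Orion), (10, 4, law, Helix), (10, 4, p3, Beta), (10, 4, p3, Lyra), (16, 31, eng, Atlas), (16, 31, eng, Zephyr), (16, 4, eng, Atlas), (16, 4, eng, Zephyr), (21, 34, k1, Vega), (21, 34, k2, Argo), (21, 34, x3, Helix), (21, 7, k1, Vega), (21, 7, k2, Argo), (21, 7, x3, Helix)}
Natural join on qty: {(10, 4, cs, Orion, 17, 31), (10, 4, cs, Orion, 27, 34), (10, 4, cs, Orion, 29, 6), (10, 4, law, Helix, 17, 31), (10, 4, law, Helix, 27, 34), (10, 4, law, Helix, 29, 6), (10, 4, p3, Beta, 17, 31), (10, 4, p3, Beta, 27, 34), (10, 4, p3, Beta, 29, 6), (10, 4, p3, Lyra, 17, 31), (10, 4, p3, Lyra, 27, 34), (10, 4, p3, Lyra, 29, 6), (16, 4, eng, Atlas, 17, 31), (16, 4, eng, Atlas, 27, 34), (16, 4, eng, Atlas, 29, 6), (16, 4, eng, Zephyr, 17, 31), (16, 4, eng, Zephyr, 27, 34), (16, 4, eng, Zephyr, 29, 6)}
Filtering on region ≠ cs leaves {(10, 4, law, Helix, 17, 31), (10, 4, law, Helix, 27, 34), (10, 4, law, Helix, 29, 6), (10, 4, p3, Beta, 17, 31), (10, 4, p3, Beta, 27, 34), (10, 4, p3, Beta, 29, 6), (10, 4, p3, Lyra, 17, 31), (10, 4, p3, Lyra, 27, 34), (10, 4, p3, Lyra, 29, 6), (16, 4, eng, Atlas, 17, 31), (16, 4, eng, Atlas, 27, 34), (16, 4, eng, Atlas, 29, 6), (16, 4, eng, Zephyr, 17, 31), (16, 4, eng, Zephyr, 27, 34), (16, 4, eng, Zephyr, 29, 6)}.
Projecting to qty, region, pname (10 duplicate(s) eliminated): {(4, eng, Atlas), (4, eng, Zephyr), (4, law, Helix), (4, p3, Beta), (4, p3, Lyra)}

{(4, eng, Atlas), (4, eng, Zephyr), (4, law, Helix), (4, p3, Beta), (4, p3, Lyra)}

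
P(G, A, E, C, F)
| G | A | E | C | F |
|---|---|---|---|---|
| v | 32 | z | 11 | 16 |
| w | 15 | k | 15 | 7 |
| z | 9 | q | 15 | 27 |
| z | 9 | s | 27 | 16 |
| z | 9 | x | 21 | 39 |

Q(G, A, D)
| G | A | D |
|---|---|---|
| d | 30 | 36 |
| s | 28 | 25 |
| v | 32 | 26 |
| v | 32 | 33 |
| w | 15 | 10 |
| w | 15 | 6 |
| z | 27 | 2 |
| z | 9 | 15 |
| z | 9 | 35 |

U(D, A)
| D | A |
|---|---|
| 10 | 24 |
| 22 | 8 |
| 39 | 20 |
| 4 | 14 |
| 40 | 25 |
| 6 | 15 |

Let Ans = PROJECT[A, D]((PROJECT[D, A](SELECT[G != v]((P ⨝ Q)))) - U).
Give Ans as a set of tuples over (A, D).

{(15, 10), (9, 15), (9, 35)}

Natural join on G, A: {(v, 32, z, 11, 16, 26), (v, 32, z, 11, 16, 33), (w, 15, k, 15, 7, 10), (w, 15, k, 15, 7, 6), (z, 9, q, 15, 27, 15), (z, 9, q, 15, 27, 35), (z, 9, s, 27, 16, 15), (z, 9, s, 27, 16, 35), (z, 9, x, 21, 39, 15), (z, 9, x, 21, 39, 35)}
Selection G != v: {(w, 15, k, 15, 7, 10), (w, 15, k, 15, 7, 6), (z, 9, q, 15, 27, 15), (z, 9, q, 15, 27, 35), (z, 9, s, 27, 16, 15), (z, 9, s, 27, 16, 35), (z, 9, x, 21, 39, 15), (z, 9, x, 21, 39, 35)}
Keep only column(s) D, A (4 duplicate(s) eliminated): {(10, 15), (15, 9), (35, 9), (6, 15)}
Taking the difference: {(10, 15), (15, 9), (35, 9)}
Keep only column(s) A, D: {(15, 10), (9, 15), (9, 35)}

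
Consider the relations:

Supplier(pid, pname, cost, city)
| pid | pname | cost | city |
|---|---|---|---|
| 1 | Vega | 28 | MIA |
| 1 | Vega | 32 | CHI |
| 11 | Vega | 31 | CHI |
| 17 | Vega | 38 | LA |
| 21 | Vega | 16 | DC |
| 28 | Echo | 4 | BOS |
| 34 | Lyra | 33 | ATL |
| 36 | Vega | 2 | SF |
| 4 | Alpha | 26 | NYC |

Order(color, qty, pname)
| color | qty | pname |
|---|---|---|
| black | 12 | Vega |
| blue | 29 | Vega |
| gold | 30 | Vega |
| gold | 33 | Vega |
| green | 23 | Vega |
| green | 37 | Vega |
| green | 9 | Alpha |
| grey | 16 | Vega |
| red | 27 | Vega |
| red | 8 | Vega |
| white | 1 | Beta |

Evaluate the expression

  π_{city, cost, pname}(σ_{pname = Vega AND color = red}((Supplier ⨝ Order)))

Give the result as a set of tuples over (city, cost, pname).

Joining Supplier and Order on pname yields {(1, Vega, 28, MIA, black, 12), (1, Vega, 28, MIA, blue, 29), (1, Vega, 28, MIA, gold, 30), (1, Vega, 28, MIA, gold, 33), (1, Vega, 28, MIA, green, 23), (1, Vega, 28, MIA, green, 37), (1, Vega, 28, MIA, grey, 16), (1, Vega, 28, MIA, red, 27), (1, Vega, 28, MIA, red, 8), (1, Vega, 32, CHI, black, 12), (1, Vega, 32, CHI, blue, 29), (1, Vega, 32, CHI, gold, 30), (1, Vega, 32, CHI, gold, 33), (1, Vega, 32, CHI, green, 23), (1, Vega, 32, CHI, green, 37), (1, Vega, 32, CHI, grey, 16), (1, Vega, 32, CHI, red, 27), (1, Vega, 32, CHI, red, 8), (11, Vega, 31, CHI, black, 12), (11, Vega, 31, CHI, blue, 29), (11, Vega, 31, CHI, gold, 30), (11, Vega, 31, CHI, gold, 33), (11, Vega, 31, CHI, green, 23), (11, Vega, 31, CHI, green, 37), (11, Vega, 31, CHI, grey, 16), (11, Vega, 31, CHI, red, 27), (11, Vega, 31, CHI, red, 8), (17, Vega, 38, LA, black, 12), (17, Vega, 38, LA, blue, 29), (17, Vega, 38, LA, gold, 30), (17, Vega, 38, LA, gold, 33), (17, Vega, 38, LA, green, 23), (17, Vega, 38, LA, green, 37), (17, Vega, 38, LA, grey, 16), (17, Vega, 38, LA, red, 27), (17, Vega, 38, LA, red, 8), (21, Vega, 16, DC, black, 12), (21, Vega, 16, DC, blue, 29), (21, Vega, 16, DC, gold, 30), (21, Vega, 16, DC, gold, 33), (21, Vega, 16, DC, green, 23), (21, Vega, 16, DC, green, 37), (21, Vega, 16, DC, grey, 16), (21, Vega, 16, DC, red, 27), (21, Vega, 16, DC, red, 8), (36, Vega, 2, SF, black, 12), (36, Vega, 2, SF, blue, 29), (36, Vega, 2, SF, gold, 30), (36, Vega, 2, SF, gold, 33), (36, Vega, 2, SF, green, 23), (36, Vega, 2, SF, green, 37), (36, Vega, 2, SF, grey, 16), (36, Vega, 2, SF, red, 27), (36, Vega, 2, SF, red, 8), (4, Alpha, 26, NYC, green, 9)}.
Apply σ_{pname = Vega AND color = red}; surviving tuples: {(1, Vega, 28, MIA, red, 27), (1, Vega, 28, MIA, red, 8), (1, Vega, 32, CHI, red, 27), (1, Vega, 32, CHI, red, 8), (11, Vega, 31, CHI, red, 27), (11, Vega, 31, CHI, red, 8), (17, Vega, 38, LA, red, 27), (17, Vega, 38, LA, red, 8), (21, Vega, 16, DC, red, 27), (21, Vega, 16, DC, red, 8), (36, Vega, 2, SF, red, 27), (36, Vega, 2, SF, red, 8)}
Keep only column(s) city, cost, pname (6 duplicate(s) eliminated): {(CHI, 31, Vega), (CHI, 32, Vega), (DC, 16, Vega), (LA, 38, Vega), (MIA, 28, Vega), (SF, 2, Vega)}

{(CHI, 31, Vega), (CHI, 32, Vega), (DC, 16, Vega), (LA, 38, Vega), (MIA, 28, Vega), (SF, 2, Vega)}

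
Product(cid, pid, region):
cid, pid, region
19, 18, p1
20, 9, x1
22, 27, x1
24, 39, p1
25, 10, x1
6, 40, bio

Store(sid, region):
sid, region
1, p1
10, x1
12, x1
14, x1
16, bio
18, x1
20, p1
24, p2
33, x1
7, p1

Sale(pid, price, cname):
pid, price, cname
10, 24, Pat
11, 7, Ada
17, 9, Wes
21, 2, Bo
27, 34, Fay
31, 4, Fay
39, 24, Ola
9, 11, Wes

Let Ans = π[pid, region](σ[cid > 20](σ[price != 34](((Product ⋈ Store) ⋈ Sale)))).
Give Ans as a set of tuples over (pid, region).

{(10, x1), (39, p1)}

Natural join on region: {(19, 18, p1, 1), (19, 18, p1, 20), (19, 18, p1, 7), (20, 9, x1, 10), (20, 9, x1, 12), (20, 9, x1, 14), (20, 9, x1, 18), (20, 9, x1, 33), (22, 27, x1, 10), (22, 27, x1, 12), (22, 27, x1, 14), (22, 27, x1, 18), (22, 27, x1, 33), (24, 39, p1, 1), (24, 39, p1, 20), (24, 39, p1, 7), (25, 10, x1, 10), (25, 10, x1, 12), (25, 10, x1, 14), (25, 10, x1, 18), (25, 10, x1, 33), (6, 40, bio, 16)}
Natural join on pid: {(20, 9, x1, 10, 11, Wes), (20, 9, x1, 12, 11, Wes), (20, 9, x1, 14, 11, Wes), (20, 9, x1, 18, 11, Wes), (20, 9, x1, 33, 11, Wes), (22, 27, x1, 10, 34, Fay), (22, 27, x1, 12, 34, Fay), (22, 27, x1, 14, 34, Fay), (22, 27, x1, 18, 34, Fay), (22, 27, x1, 33, 34, Fay), (24, 39, p1, 1, 24, Ola), (24, 39, p1, 20, 24, Ola), (24, 39, p1, 7, 24, Ola), (25, 10, x1, 10, 24, Pat), (25, 10, x1, 12, 24, Pat), (25, 10, x1, 14, 24, Pat), (25, 10, x1, 18, 24, Pat), (25, 10, x1, 33, 24, Pat)}
Filtering on price != 34 leaves {(20, 9, x1, 10, 11, Wes), (20, 9, x1, 12, 11, Wes), (20, 9, x1, 14, 11, Wes), (20, 9, x1, 18, 11, Wes), (20, 9, x1, 33, 11, Wes), (24, 39, p1, 1, 24, Ola), (24, 39, p1, 20, 24, Ola), (24, 39, p1, 7, 24, Ola), (25, 10, x1, 10, 24, Pat), (25, 10, x1, 12, 24, Pat), (25, 10, x1, 14, 24, Pat), (25, 10, x1, 18, 24, Pat), (25, 10, x1, 33, 24, Pat)}.
Filtering on cid > 20 leaves {(24, 39, p1, 1, 24, Ola), (24, 39, p1, 20, 24, Ola), (24, 39, p1, 7, 24, Ola), (25, 10, x1, 10, 24, Pat), (25, 10, x1, 12, 24, Pat), (25, 10, x1, 14, 24, Pat), (25, 10, x1, 18, 24, Pat), (25, 10, x1, 33, 24, Pat)}.
Keep only column(s) pid, region (6 duplicate(s) eliminated): {(10, x1), (39, p1)}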